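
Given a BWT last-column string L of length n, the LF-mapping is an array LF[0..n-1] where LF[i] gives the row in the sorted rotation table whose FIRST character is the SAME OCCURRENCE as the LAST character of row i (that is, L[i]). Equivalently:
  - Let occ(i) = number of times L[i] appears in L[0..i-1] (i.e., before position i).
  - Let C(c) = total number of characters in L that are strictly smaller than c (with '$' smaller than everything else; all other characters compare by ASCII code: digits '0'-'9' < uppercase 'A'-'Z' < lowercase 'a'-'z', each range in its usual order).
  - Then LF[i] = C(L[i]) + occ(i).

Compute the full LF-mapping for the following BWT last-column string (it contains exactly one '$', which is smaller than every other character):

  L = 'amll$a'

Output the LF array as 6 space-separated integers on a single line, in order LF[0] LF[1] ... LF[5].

Char counts: '$':1, 'a':2, 'l':2, 'm':1
C (first-col start): C('$')=0, C('a')=1, C('l')=3, C('m')=5
L[0]='a': occ=0, LF[0]=C('a')+0=1+0=1
L[1]='m': occ=0, LF[1]=C('m')+0=5+0=5
L[2]='l': occ=0, LF[2]=C('l')+0=3+0=3
L[3]='l': occ=1, LF[3]=C('l')+1=3+1=4
L[4]='$': occ=0, LF[4]=C('$')+0=0+0=0
L[5]='a': occ=1, LF[5]=C('a')+1=1+1=2

Answer: 1 5 3 4 0 2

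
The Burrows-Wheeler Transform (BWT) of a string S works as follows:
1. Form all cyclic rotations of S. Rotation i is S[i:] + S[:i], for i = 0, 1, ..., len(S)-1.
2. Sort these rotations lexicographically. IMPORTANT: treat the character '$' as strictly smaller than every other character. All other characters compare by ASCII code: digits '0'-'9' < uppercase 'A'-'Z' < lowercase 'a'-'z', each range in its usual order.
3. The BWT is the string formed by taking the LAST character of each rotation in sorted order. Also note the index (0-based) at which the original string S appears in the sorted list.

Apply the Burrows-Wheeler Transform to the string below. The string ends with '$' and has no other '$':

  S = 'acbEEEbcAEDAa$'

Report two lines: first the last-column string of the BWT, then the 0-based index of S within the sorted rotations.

All 14 rotations (rotation i = S[i:]+S[:i]):
  rot[0] = acbEEEbcAEDAa$
  rot[1] = cbEEEbcAEDAa$a
  rot[2] = bEEEbcAEDAa$ac
  rot[3] = EEEbcAEDAa$acb
  rot[4] = EEbcAEDAa$acbE
  rot[5] = EbcAEDAa$acbEE
  rot[6] = bcAEDAa$acbEEE
  rot[7] = cAEDAa$acbEEEb
  rot[8] = AEDAa$acbEEEbc
  rot[9] = EDAa$acbEEEbcA
  rot[10] = DAa$acbEEEbcAE
  rot[11] = Aa$acbEEEbcAED
  rot[12] = a$acbEEEbcAEDA
  rot[13] = $acbEEEbcAEDAa
Sorted (with $ < everything):
  sorted[0] = $acbEEEbcAEDAa  (last char: 'a')
  sorted[1] = AEDAa$acbEEEbc  (last char: 'c')
  sorted[2] = Aa$acbEEEbcAED  (last char: 'D')
  sorted[3] = DAa$acbEEEbcAE  (last char: 'E')
  sorted[4] = EDAa$acbEEEbcA  (last char: 'A')
  sorted[5] = EEEbcAEDAa$acb  (last char: 'b')
  sorted[6] = EEbcAEDAa$acbE  (last char: 'E')
  sorted[7] = EbcAEDAa$acbEE  (last char: 'E')
  sorted[8] = a$acbEEEbcAEDA  (last char: 'A')
  sorted[9] = acbEEEbcAEDAa$  (last char: '$')
  sorted[10] = bEEEbcAEDAa$ac  (last char: 'c')
  sorted[11] = bcAEDAa$acbEEE  (last char: 'E')
  sorted[12] = cAEDAa$acbEEEb  (last char: 'b')
  sorted[13] = cbEEEbcAEDAa$a  (last char: 'a')
Last column: acDEAbEEA$cEba
Original string S is at sorted index 9

Answer: acDEAbEEA$cEba
9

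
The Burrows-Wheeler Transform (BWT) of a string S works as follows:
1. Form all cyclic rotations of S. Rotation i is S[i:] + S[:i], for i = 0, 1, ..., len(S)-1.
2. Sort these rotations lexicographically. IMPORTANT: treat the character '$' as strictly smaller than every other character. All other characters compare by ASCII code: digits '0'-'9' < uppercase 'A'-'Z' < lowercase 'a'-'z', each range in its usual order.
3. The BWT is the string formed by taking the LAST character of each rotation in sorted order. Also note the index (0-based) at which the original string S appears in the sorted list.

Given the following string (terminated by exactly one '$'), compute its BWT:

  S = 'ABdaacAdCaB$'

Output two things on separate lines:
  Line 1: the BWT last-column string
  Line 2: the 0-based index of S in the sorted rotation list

All 12 rotations (rotation i = S[i:]+S[:i]):
  rot[0] = ABdaacAdCaB$
  rot[1] = BdaacAdCaB$A
  rot[2] = daacAdCaB$AB
  rot[3] = aacAdCaB$ABd
  rot[4] = acAdCaB$ABda
  rot[5] = cAdCaB$ABdaa
  rot[6] = AdCaB$ABdaac
  rot[7] = dCaB$ABdaacA
  rot[8] = CaB$ABdaacAd
  rot[9] = aB$ABdaacAdC
  rot[10] = B$ABdaacAdCa
  rot[11] = $ABdaacAdCaB
Sorted (with $ < everything):
  sorted[0] = $ABdaacAdCaB  (last char: 'B')
  sorted[1] = ABdaacAdCaB$  (last char: '$')
  sorted[2] = AdCaB$ABdaac  (last char: 'c')
  sorted[3] = B$ABdaacAdCa  (last char: 'a')
  sorted[4] = BdaacAdCaB$A  (last char: 'A')
  sorted[5] = CaB$ABdaacAd  (last char: 'd')
  sorted[6] = aB$ABdaacAdC  (last char: 'C')
  sorted[7] = aacAdCaB$ABd  (last char: 'd')
  sorted[8] = acAdCaB$ABda  (last char: 'a')
  sorted[9] = cAdCaB$ABdaa  (last char: 'a')
  sorted[10] = dCaB$ABdaacA  (last char: 'A')
  sorted[11] = daacAdCaB$AB  (last char: 'B')
Last column: B$caAdCdaaAB
Original string S is at sorted index 1

Answer: B$caAdCdaaAB
1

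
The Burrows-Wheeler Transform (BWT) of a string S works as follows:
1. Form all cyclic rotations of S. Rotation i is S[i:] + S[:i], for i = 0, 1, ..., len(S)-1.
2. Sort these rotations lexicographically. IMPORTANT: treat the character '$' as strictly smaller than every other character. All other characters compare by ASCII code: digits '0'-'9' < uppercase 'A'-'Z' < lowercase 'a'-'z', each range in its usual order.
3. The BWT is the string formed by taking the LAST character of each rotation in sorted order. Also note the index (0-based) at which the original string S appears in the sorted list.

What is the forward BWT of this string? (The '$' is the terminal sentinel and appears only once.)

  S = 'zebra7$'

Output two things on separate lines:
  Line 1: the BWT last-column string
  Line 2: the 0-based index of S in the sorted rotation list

Answer: 7arezb$
6

Derivation:
All 7 rotations (rotation i = S[i:]+S[:i]):
  rot[0] = zebra7$
  rot[1] = ebra7$z
  rot[2] = bra7$ze
  rot[3] = ra7$zeb
  rot[4] = a7$zebr
  rot[5] = 7$zebra
  rot[6] = $zebra7
Sorted (with $ < everything):
  sorted[0] = $zebra7  (last char: '7')
  sorted[1] = 7$zebra  (last char: 'a')
  sorted[2] = a7$zebr  (last char: 'r')
  sorted[3] = bra7$ze  (last char: 'e')
  sorted[4] = ebra7$z  (last char: 'z')
  sorted[5] = ra7$zeb  (last char: 'b')
  sorted[6] = zebra7$  (last char: '$')
Last column: 7arezb$
Original string S is at sorted index 6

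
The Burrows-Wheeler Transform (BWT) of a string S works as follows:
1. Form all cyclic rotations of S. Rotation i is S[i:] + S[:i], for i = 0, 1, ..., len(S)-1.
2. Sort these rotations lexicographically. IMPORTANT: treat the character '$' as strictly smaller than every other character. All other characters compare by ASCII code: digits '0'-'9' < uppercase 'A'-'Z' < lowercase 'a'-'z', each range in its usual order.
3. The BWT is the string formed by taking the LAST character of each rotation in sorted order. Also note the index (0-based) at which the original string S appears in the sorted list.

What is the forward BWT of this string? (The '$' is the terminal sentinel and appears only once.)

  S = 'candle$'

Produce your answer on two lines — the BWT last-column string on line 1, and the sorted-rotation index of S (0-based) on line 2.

All 7 rotations (rotation i = S[i:]+S[:i]):
  rot[0] = candle$
  rot[1] = andle$c
  rot[2] = ndle$ca
  rot[3] = dle$can
  rot[4] = le$cand
  rot[5] = e$candl
  rot[6] = $candle
Sorted (with $ < everything):
  sorted[0] = $candle  (last char: 'e')
  sorted[1] = andle$c  (last char: 'c')
  sorted[2] = candle$  (last char: '$')
  sorted[3] = dle$can  (last char: 'n')
  sorted[4] = e$candl  (last char: 'l')
  sorted[5] = le$cand  (last char: 'd')
  sorted[6] = ndle$ca  (last char: 'a')
Last column: ec$nlda
Original string S is at sorted index 2

Answer: ec$nlda
2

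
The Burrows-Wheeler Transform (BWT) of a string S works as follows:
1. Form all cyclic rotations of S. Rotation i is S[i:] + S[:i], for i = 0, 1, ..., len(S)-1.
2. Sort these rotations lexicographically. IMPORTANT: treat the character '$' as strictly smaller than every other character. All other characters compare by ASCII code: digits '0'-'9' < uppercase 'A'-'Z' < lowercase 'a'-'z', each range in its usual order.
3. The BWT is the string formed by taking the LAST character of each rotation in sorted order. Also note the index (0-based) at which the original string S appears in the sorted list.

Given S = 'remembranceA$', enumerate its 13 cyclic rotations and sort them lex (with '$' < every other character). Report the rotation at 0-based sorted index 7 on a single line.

Answer: emembranceA$r

Derivation:
All 13 rotations (rotation i = S[i:]+S[:i]):
  rot[0] = remembranceA$
  rot[1] = emembranceA$r
  rot[2] = membranceA$re
  rot[3] = embranceA$rem
  rot[4] = mbranceA$reme
  rot[5] = branceA$remem
  rot[6] = ranceA$rememb
  rot[7] = anceA$remembr
  rot[8] = nceA$remembra
  rot[9] = ceA$remembran
  rot[10] = eA$remembranc
  rot[11] = A$remembrance
  rot[12] = $remembranceA
Sorted (with $ < everything):
  sorted[0] = $remembranceA
  sorted[1] = A$remembrance
  sorted[2] = anceA$remembr
  sorted[3] = branceA$remem
  sorted[4] = ceA$remembran
  sorted[5] = eA$remembranc
  sorted[6] = embranceA$rem
  sorted[7] = emembranceA$r
  sorted[8] = mbranceA$reme
  sorted[9] = membranceA$re
  sorted[10] = nceA$remembra
  sorted[11] = ranceA$rememb
  sorted[12] = remembranceA$
sorted[7] = emembranceA$r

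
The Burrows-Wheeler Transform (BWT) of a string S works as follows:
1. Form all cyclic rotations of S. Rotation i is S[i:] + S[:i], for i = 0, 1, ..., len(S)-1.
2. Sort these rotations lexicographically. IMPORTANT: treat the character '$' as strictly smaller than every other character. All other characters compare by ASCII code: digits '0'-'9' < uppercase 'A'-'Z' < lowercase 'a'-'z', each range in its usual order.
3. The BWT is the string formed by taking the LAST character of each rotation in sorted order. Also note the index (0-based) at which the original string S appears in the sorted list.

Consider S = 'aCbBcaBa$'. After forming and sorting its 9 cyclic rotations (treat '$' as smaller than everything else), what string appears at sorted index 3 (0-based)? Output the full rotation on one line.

Answer: CbBcaBa$a

Derivation:
All 9 rotations (rotation i = S[i:]+S[:i]):
  rot[0] = aCbBcaBa$
  rot[1] = CbBcaBa$a
  rot[2] = bBcaBa$aC
  rot[3] = BcaBa$aCb
  rot[4] = caBa$aCbB
  rot[5] = aBa$aCbBc
  rot[6] = Ba$aCbBca
  rot[7] = a$aCbBcaB
  rot[8] = $aCbBcaBa
Sorted (with $ < everything):
  sorted[0] = $aCbBcaBa
  sorted[1] = Ba$aCbBca
  sorted[2] = BcaBa$aCb
  sorted[3] = CbBcaBa$a
  sorted[4] = a$aCbBcaB
  sorted[5] = aBa$aCbBc
  sorted[6] = aCbBcaBa$
  sorted[7] = bBcaBa$aC
  sorted[8] = caBa$aCbB
sorted[3] = CbBcaBa$a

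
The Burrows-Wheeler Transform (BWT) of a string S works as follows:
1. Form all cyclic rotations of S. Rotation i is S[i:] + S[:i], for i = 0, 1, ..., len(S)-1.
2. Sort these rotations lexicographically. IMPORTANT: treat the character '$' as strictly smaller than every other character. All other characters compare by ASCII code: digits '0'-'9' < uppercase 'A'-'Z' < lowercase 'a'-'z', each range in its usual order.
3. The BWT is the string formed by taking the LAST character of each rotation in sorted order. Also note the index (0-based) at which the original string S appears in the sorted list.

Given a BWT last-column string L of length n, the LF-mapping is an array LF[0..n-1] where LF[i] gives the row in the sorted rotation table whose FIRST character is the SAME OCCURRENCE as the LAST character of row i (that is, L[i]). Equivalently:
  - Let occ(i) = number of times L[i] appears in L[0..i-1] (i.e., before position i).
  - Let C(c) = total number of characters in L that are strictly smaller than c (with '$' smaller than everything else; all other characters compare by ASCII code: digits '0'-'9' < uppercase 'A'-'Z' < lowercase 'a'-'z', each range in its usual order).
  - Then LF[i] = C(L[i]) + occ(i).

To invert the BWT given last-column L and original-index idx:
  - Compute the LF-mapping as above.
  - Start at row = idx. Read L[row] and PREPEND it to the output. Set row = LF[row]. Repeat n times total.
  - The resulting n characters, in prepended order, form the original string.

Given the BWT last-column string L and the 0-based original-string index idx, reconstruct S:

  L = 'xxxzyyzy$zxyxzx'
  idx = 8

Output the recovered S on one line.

LF mapping: 1 2 3 11 7 8 12 9 0 13 4 10 5 14 6
Walk LF starting at row 8, prepending L[row]:
  step 1: row=8, L[8]='$', prepend. Next row=LF[8]=0
  step 2: row=0, L[0]='x', prepend. Next row=LF[0]=1
  step 3: row=1, L[1]='x', prepend. Next row=LF[1]=2
  step 4: row=2, L[2]='x', prepend. Next row=LF[2]=3
  step 5: row=3, L[3]='z', prepend. Next row=LF[3]=11
  step 6: row=11, L[11]='y', prepend. Next row=LF[11]=10
  step 7: row=10, L[10]='x', prepend. Next row=LF[10]=4
  step 8: row=4, L[4]='y', prepend. Next row=LF[4]=7
  step 9: row=7, L[7]='y', prepend. Next row=LF[7]=9
  step 10: row=9, L[9]='z', prepend. Next row=LF[9]=13
  step 11: row=13, L[13]='z', prepend. Next row=LF[13]=14
  step 12: row=14, L[14]='x', prepend. Next row=LF[14]=6
  step 13: row=6, L[6]='z', prepend. Next row=LF[6]=12
  step 14: row=12, L[12]='x', prepend. Next row=LF[12]=5
  step 15: row=5, L[5]='y', prepend. Next row=LF[5]=8
Reversed output: yxzxzzyyxyzxxx$

Answer: yxzxzzyyxyzxxx$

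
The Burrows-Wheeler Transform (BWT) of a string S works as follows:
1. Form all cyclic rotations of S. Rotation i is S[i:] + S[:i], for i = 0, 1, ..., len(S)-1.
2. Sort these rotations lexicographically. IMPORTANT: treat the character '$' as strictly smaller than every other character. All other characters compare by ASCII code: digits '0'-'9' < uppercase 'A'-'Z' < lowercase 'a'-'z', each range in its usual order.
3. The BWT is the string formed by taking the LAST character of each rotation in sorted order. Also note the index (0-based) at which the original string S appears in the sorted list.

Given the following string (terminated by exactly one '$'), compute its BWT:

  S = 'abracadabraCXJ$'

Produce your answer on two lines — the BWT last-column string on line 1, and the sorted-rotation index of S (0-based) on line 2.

Answer: JaXCrd$rcaaaabb
6

Derivation:
All 15 rotations (rotation i = S[i:]+S[:i]):
  rot[0] = abracadabraCXJ$
  rot[1] = bracadabraCXJ$a
  rot[2] = racadabraCXJ$ab
  rot[3] = acadabraCXJ$abr
  rot[4] = cadabraCXJ$abra
  rot[5] = adabraCXJ$abrac
  rot[6] = dabraCXJ$abraca
  rot[7] = abraCXJ$abracad
  rot[8] = braCXJ$abracada
  rot[9] = raCXJ$abracadab
  rot[10] = aCXJ$abracadabr
  rot[11] = CXJ$abracadabra
  rot[12] = XJ$abracadabraC
  rot[13] = J$abracadabraCX
  rot[14] = $abracadabraCXJ
Sorted (with $ < everything):
  sorted[0] = $abracadabraCXJ  (last char: 'J')
  sorted[1] = CXJ$abracadabra  (last char: 'a')
  sorted[2] = J$abracadabraCX  (last char: 'X')
  sorted[3] = XJ$abracadabraC  (last char: 'C')
  sorted[4] = aCXJ$abracadabr  (last char: 'r')
  sorted[5] = abraCXJ$abracad  (last char: 'd')
  sorted[6] = abracadabraCXJ$  (last char: '$')
  sorted[7] = acadabraCXJ$abr  (last char: 'r')
  sorted[8] = adabraCXJ$abrac  (last char: 'c')
  sorted[9] = braCXJ$abracada  (last char: 'a')
  sorted[10] = bracadabraCXJ$a  (last char: 'a')
  sorted[11] = cadabraCXJ$abra  (last char: 'a')
  sorted[12] = dabraCXJ$abraca  (last char: 'a')
  sorted[13] = raCXJ$abracadab  (last char: 'b')
  sorted[14] = racadabraCXJ$ab  (last char: 'b')
Last column: JaXCrd$rcaaaabb
Original string S is at sorted index 6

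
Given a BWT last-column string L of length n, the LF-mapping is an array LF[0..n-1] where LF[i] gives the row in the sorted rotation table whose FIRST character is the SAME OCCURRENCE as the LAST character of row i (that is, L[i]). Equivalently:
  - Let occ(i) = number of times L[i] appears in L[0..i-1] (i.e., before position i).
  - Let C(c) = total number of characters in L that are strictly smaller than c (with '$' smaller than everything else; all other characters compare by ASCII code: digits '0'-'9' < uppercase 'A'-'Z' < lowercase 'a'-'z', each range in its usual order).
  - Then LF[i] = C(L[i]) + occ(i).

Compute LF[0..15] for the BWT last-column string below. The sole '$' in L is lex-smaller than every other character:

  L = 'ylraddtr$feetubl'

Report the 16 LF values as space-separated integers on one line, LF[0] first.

Char counts: '$':1, 'a':1, 'b':1, 'd':2, 'e':2, 'f':1, 'l':2, 'r':2, 't':2, 'u':1, 'y':1
C (first-col start): C('$')=0, C('a')=1, C('b')=2, C('d')=3, C('e')=5, C('f')=7, C('l')=8, C('r')=10, C('t')=12, C('u')=14, C('y')=15
L[0]='y': occ=0, LF[0]=C('y')+0=15+0=15
L[1]='l': occ=0, LF[1]=C('l')+0=8+0=8
L[2]='r': occ=0, LF[2]=C('r')+0=10+0=10
L[3]='a': occ=0, LF[3]=C('a')+0=1+0=1
L[4]='d': occ=0, LF[4]=C('d')+0=3+0=3
L[5]='d': occ=1, LF[5]=C('d')+1=3+1=4
L[6]='t': occ=0, LF[6]=C('t')+0=12+0=12
L[7]='r': occ=1, LF[7]=C('r')+1=10+1=11
L[8]='$': occ=0, LF[8]=C('$')+0=0+0=0
L[9]='f': occ=0, LF[9]=C('f')+0=7+0=7
L[10]='e': occ=0, LF[10]=C('e')+0=5+0=5
L[11]='e': occ=1, LF[11]=C('e')+1=5+1=6
L[12]='t': occ=1, LF[12]=C('t')+1=12+1=13
L[13]='u': occ=0, LF[13]=C('u')+0=14+0=14
L[14]='b': occ=0, LF[14]=C('b')+0=2+0=2
L[15]='l': occ=1, LF[15]=C('l')+1=8+1=9

Answer: 15 8 10 1 3 4 12 11 0 7 5 6 13 14 2 9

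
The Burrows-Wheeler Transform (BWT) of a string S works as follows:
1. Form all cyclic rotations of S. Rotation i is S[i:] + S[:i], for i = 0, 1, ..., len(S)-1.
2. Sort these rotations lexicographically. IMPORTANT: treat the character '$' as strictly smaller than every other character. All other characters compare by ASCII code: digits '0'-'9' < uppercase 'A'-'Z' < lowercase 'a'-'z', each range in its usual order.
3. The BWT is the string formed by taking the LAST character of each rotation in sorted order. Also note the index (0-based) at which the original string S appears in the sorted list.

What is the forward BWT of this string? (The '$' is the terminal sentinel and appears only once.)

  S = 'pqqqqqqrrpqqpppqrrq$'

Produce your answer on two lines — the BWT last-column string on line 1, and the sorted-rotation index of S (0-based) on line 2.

Answer: qqpr$prqppqqqqqprrqq
4

Derivation:
All 20 rotations (rotation i = S[i:]+S[:i]):
  rot[0] = pqqqqqqrrpqqpppqrrq$
  rot[1] = qqqqqqrrpqqpppqrrq$p
  rot[2] = qqqqqrrpqqpppqrrq$pq
  rot[3] = qqqqrrpqqpppqrrq$pqq
  rot[4] = qqqrrpqqpppqrrq$pqqq
  rot[5] = qqrrpqqpppqrrq$pqqqq
  rot[6] = qrrpqqpppqrrq$pqqqqq
  rot[7] = rrpqqpppqrrq$pqqqqqq
  rot[8] = rpqqpppqrrq$pqqqqqqr
  rot[9] = pqqpppqrrq$pqqqqqqrr
  rot[10] = qqpppqrrq$pqqqqqqrrp
  rot[11] = qpppqrrq$pqqqqqqrrpq
  rot[12] = pppqrrq$pqqqqqqrrpqq
  rot[13] = ppqrrq$pqqqqqqrrpqqp
  rot[14] = pqrrq$pqqqqqqrrpqqpp
  rot[15] = qrrq$pqqqqqqrrpqqppp
  rot[16] = rrq$pqqqqqqrrpqqpppq
  rot[17] = rq$pqqqqqqrrpqqpppqr
  rot[18] = q$pqqqqqqrrpqqpppqrr
  rot[19] = $pqqqqqqrrpqqpppqrrq
Sorted (with $ < everything):
  sorted[0] = $pqqqqqqrrpqqpppqrrq  (last char: 'q')
  sorted[1] = pppqrrq$pqqqqqqrrpqq  (last char: 'q')
  sorted[2] = ppqrrq$pqqqqqqrrpqqp  (last char: 'p')
  sorted[3] = pqqpppqrrq$pqqqqqqrr  (last char: 'r')
  sorted[4] = pqqqqqqrrpqqpppqrrq$  (last char: '$')
  sorted[5] = pqrrq$pqqqqqqrrpqqpp  (last char: 'p')
  sorted[6] = q$pqqqqqqrrpqqpppqrr  (last char: 'r')
  sorted[7] = qpppqrrq$pqqqqqqrrpq  (last char: 'q')
  sorted[8] = qqpppqrrq$pqqqqqqrrp  (last char: 'p')
  sorted[9] = qqqqqqrrpqqpppqrrq$p  (last char: 'p')
  sorted[10] = qqqqqrrpqqpppqrrq$pq  (last char: 'q')
  sorted[11] = qqqqrrpqqpppqrrq$pqq  (last char: 'q')
  sorted[12] = qqqrrpqqpppqrrq$pqqq  (last char: 'q')
  sorted[13] = qqrrpqqpppqrrq$pqqqq  (last char: 'q')
  sorted[14] = qrrpqqpppqrrq$pqqqqq  (last char: 'q')
  sorted[15] = qrrq$pqqqqqqrrpqqppp  (last char: 'p')
  sorted[16] = rpqqpppqrrq$pqqqqqqr  (last char: 'r')
  sorted[17] = rq$pqqqqqqrrpqqpppqr  (last char: 'r')
  sorted[18] = rrpqqpppqrrq$pqqqqqq  (last char: 'q')
  sorted[19] = rrq$pqqqqqqrrpqqpppq  (last char: 'q')
Last column: qqpr$prqppqqqqqprrqq
Original string S is at sorted index 4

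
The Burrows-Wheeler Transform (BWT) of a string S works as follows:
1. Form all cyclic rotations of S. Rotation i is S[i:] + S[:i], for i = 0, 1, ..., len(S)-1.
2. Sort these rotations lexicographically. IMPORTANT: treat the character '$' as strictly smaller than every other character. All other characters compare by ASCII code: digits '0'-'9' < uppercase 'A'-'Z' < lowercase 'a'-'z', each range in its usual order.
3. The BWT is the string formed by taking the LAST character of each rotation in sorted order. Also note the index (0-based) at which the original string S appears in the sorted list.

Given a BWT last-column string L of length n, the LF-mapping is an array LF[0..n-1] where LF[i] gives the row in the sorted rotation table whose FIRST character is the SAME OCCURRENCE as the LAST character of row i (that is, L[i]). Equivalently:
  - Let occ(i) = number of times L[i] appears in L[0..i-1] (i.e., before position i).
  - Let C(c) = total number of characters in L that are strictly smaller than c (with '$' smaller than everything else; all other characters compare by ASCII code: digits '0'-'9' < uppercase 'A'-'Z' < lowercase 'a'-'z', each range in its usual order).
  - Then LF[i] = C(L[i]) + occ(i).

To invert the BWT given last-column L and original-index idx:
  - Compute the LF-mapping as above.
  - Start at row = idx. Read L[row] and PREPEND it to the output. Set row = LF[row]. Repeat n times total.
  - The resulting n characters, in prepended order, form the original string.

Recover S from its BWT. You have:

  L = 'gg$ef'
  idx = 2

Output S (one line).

LF mapping: 3 4 0 1 2
Walk LF starting at row 2, prepending L[row]:
  step 1: row=2, L[2]='$', prepend. Next row=LF[2]=0
  step 2: row=0, L[0]='g', prepend. Next row=LF[0]=3
  step 3: row=3, L[3]='e', prepend. Next row=LF[3]=1
  step 4: row=1, L[1]='g', prepend. Next row=LF[1]=4
  step 5: row=4, L[4]='f', prepend. Next row=LF[4]=2
Reversed output: fgeg$

Answer: fgeg$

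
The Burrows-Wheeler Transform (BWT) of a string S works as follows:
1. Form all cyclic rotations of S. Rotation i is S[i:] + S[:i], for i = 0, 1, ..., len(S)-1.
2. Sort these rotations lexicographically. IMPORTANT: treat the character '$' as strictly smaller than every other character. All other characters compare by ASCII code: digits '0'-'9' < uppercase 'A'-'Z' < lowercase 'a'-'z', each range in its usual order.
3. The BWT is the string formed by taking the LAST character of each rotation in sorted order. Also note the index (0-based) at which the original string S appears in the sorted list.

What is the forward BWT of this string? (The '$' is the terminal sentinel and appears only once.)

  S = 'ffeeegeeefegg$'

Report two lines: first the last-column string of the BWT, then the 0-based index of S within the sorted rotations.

Answer: ggfeeeeffe$gee
10

Derivation:
All 14 rotations (rotation i = S[i:]+S[:i]):
  rot[0] = ffeeegeeefegg$
  rot[1] = feeegeeefegg$f
  rot[2] = eeegeeefegg$ff
  rot[3] = eegeeefegg$ffe
  rot[4] = egeeefegg$ffee
  rot[5] = geeefegg$ffeee
  rot[6] = eeefegg$ffeeeg
  rot[7] = eefegg$ffeeege
  rot[8] = efegg$ffeeegee
  rot[9] = fegg$ffeeegeee
  rot[10] = egg$ffeeegeeef
  rot[11] = gg$ffeeegeeefe
  rot[12] = g$ffeeegeeefeg
  rot[13] = $ffeeegeeefegg
Sorted (with $ < everything):
  sorted[0] = $ffeeegeeefegg  (last char: 'g')
  sorted[1] = eeefegg$ffeeeg  (last char: 'g')
  sorted[2] = eeegeeefegg$ff  (last char: 'f')
  sorted[3] = eefegg$ffeeege  (last char: 'e')
  sorted[4] = eegeeefegg$ffe  (last char: 'e')
  sorted[5] = efegg$ffeeegee  (last char: 'e')
  sorted[6] = egeeefegg$ffee  (last char: 'e')
  sorted[7] = egg$ffeeegeeef  (last char: 'f')
  sorted[8] = feeegeeefegg$f  (last char: 'f')
  sorted[9] = fegg$ffeeegeee  (last char: 'e')
  sorted[10] = ffeeegeeefegg$  (last char: '$')
  sorted[11] = g$ffeeegeeefeg  (last char: 'g')
  sorted[12] = geeefegg$ffeee  (last char: 'e')
  sorted[13] = gg$ffeeegeeefe  (last char: 'e')
Last column: ggfeeeeffe$gee
Original string S is at sorted index 10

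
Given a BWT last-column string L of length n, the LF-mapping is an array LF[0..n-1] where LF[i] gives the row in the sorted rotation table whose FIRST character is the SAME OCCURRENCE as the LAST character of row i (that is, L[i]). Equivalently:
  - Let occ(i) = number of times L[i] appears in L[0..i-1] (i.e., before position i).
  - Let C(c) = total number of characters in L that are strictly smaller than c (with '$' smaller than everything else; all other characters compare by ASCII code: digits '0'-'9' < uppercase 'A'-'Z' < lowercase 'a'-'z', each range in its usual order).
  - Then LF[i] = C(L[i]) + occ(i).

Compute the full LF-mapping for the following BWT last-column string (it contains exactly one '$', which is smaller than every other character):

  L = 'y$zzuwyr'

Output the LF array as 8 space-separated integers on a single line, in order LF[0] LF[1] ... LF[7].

Answer: 4 0 6 7 2 3 5 1

Derivation:
Char counts: '$':1, 'r':1, 'u':1, 'w':1, 'y':2, 'z':2
C (first-col start): C('$')=0, C('r')=1, C('u')=2, C('w')=3, C('y')=4, C('z')=6
L[0]='y': occ=0, LF[0]=C('y')+0=4+0=4
L[1]='$': occ=0, LF[1]=C('$')+0=0+0=0
L[2]='z': occ=0, LF[2]=C('z')+0=6+0=6
L[3]='z': occ=1, LF[3]=C('z')+1=6+1=7
L[4]='u': occ=0, LF[4]=C('u')+0=2+0=2
L[5]='w': occ=0, LF[5]=C('w')+0=3+0=3
L[6]='y': occ=1, LF[6]=C('y')+1=4+1=5
L[7]='r': occ=0, LF[7]=C('r')+0=1+0=1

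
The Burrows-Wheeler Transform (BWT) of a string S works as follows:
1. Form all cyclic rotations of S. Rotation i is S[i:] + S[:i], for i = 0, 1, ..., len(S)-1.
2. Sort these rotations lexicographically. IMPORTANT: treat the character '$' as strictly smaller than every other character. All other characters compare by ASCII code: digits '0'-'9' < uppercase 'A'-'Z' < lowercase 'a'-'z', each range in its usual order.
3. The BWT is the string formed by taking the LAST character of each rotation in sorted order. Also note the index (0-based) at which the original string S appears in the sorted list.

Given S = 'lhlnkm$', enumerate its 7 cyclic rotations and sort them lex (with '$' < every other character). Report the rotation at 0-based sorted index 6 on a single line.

All 7 rotations (rotation i = S[i:]+S[:i]):
  rot[0] = lhlnkm$
  rot[1] = hlnkm$l
  rot[2] = lnkm$lh
  rot[3] = nkm$lhl
  rot[4] = km$lhln
  rot[5] = m$lhlnk
  rot[6] = $lhlnkm
Sorted (with $ < everything):
  sorted[0] = $lhlnkm
  sorted[1] = hlnkm$l
  sorted[2] = km$lhln
  sorted[3] = lhlnkm$
  sorted[4] = lnkm$lh
  sorted[5] = m$lhlnk
  sorted[6] = nkm$lhl
sorted[6] = nkm$lhl

Answer: nkm$lhl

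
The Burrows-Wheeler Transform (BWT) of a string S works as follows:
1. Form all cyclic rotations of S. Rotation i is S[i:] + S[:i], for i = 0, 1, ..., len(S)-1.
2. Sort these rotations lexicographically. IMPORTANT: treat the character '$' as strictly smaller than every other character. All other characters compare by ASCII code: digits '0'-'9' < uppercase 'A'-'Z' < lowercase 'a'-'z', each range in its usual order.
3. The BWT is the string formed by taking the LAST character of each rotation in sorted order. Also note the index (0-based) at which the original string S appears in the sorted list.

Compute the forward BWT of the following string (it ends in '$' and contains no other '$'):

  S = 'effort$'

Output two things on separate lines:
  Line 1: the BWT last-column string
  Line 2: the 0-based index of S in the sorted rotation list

All 7 rotations (rotation i = S[i:]+S[:i]):
  rot[0] = effort$
  rot[1] = ffort$e
  rot[2] = fort$ef
  rot[3] = ort$eff
  rot[4] = rt$effo
  rot[5] = t$effor
  rot[6] = $effort
Sorted (with $ < everything):
  sorted[0] = $effort  (last char: 't')
  sorted[1] = effort$  (last char: '$')
  sorted[2] = ffort$e  (last char: 'e')
  sorted[3] = fort$ef  (last char: 'f')
  sorted[4] = ort$eff  (last char: 'f')
  sorted[5] = rt$effo  (last char: 'o')
  sorted[6] = t$effor  (last char: 'r')
Last column: t$effor
Original string S is at sorted index 1

Answer: t$effor
1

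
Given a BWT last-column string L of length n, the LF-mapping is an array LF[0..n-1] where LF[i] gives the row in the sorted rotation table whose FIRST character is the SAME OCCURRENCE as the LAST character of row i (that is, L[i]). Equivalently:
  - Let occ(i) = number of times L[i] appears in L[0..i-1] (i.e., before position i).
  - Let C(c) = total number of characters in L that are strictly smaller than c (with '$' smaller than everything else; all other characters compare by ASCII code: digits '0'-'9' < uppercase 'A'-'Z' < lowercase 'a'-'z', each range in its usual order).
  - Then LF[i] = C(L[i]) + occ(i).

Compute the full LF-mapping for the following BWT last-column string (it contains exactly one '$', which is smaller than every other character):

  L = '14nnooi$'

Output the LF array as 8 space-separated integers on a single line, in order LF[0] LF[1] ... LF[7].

Answer: 1 2 4 5 6 7 3 0

Derivation:
Char counts: '$':1, '1':1, '4':1, 'i':1, 'n':2, 'o':2
C (first-col start): C('$')=0, C('1')=1, C('4')=2, C('i')=3, C('n')=4, C('o')=6
L[0]='1': occ=0, LF[0]=C('1')+0=1+0=1
L[1]='4': occ=0, LF[1]=C('4')+0=2+0=2
L[2]='n': occ=0, LF[2]=C('n')+0=4+0=4
L[3]='n': occ=1, LF[3]=C('n')+1=4+1=5
L[4]='o': occ=0, LF[4]=C('o')+0=6+0=6
L[5]='o': occ=1, LF[5]=C('o')+1=6+1=7
L[6]='i': occ=0, LF[6]=C('i')+0=3+0=3
L[7]='$': occ=0, LF[7]=C('$')+0=0+0=0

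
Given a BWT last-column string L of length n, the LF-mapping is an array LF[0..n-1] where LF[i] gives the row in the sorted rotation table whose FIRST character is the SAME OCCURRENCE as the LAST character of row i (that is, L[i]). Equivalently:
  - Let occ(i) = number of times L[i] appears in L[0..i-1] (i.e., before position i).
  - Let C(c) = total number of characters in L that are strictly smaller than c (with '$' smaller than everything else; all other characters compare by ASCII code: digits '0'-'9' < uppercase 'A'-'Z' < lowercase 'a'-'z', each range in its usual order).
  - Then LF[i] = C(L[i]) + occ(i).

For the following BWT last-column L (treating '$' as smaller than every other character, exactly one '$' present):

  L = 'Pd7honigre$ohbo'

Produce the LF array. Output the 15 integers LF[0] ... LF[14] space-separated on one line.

Answer: 2 4 1 7 11 10 9 6 14 5 0 12 8 3 13

Derivation:
Char counts: '$':1, '7':1, 'P':1, 'b':1, 'd':1, 'e':1, 'g':1, 'h':2, 'i':1, 'n':1, 'o':3, 'r':1
C (first-col start): C('$')=0, C('7')=1, C('P')=2, C('b')=3, C('d')=4, C('e')=5, C('g')=6, C('h')=7, C('i')=9, C('n')=10, C('o')=11, C('r')=14
L[0]='P': occ=0, LF[0]=C('P')+0=2+0=2
L[1]='d': occ=0, LF[1]=C('d')+0=4+0=4
L[2]='7': occ=0, LF[2]=C('7')+0=1+0=1
L[3]='h': occ=0, LF[3]=C('h')+0=7+0=7
L[4]='o': occ=0, LF[4]=C('o')+0=11+0=11
L[5]='n': occ=0, LF[5]=C('n')+0=10+0=10
L[6]='i': occ=0, LF[6]=C('i')+0=9+0=9
L[7]='g': occ=0, LF[7]=C('g')+0=6+0=6
L[8]='r': occ=0, LF[8]=C('r')+0=14+0=14
L[9]='e': occ=0, LF[9]=C('e')+0=5+0=5
L[10]='$': occ=0, LF[10]=C('$')+0=0+0=0
L[11]='o': occ=1, LF[11]=C('o')+1=11+1=12
L[12]='h': occ=1, LF[12]=C('h')+1=7+1=8
L[13]='b': occ=0, LF[13]=C('b')+0=3+0=3
L[14]='o': occ=2, LF[14]=C('o')+2=11+2=13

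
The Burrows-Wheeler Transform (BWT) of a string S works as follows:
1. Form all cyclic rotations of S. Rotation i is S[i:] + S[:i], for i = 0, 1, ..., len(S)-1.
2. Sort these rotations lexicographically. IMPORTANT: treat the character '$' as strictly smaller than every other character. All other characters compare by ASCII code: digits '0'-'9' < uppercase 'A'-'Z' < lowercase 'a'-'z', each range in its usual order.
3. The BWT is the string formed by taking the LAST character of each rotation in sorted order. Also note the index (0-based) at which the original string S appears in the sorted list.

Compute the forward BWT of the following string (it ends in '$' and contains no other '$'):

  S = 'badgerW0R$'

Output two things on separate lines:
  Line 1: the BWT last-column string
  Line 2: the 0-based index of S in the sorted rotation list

Answer: RW0rb$agde
5

Derivation:
All 10 rotations (rotation i = S[i:]+S[:i]):
  rot[0] = badgerW0R$
  rot[1] = adgerW0R$b
  rot[2] = dgerW0R$ba
  rot[3] = gerW0R$bad
  rot[4] = erW0R$badg
  rot[5] = rW0R$badge
  rot[6] = W0R$badger
  rot[7] = 0R$badgerW
  rot[8] = R$badgerW0
  rot[9] = $badgerW0R
Sorted (with $ < everything):
  sorted[0] = $badgerW0R  (last char: 'R')
  sorted[1] = 0R$badgerW  (last char: 'W')
  sorted[2] = R$badgerW0  (last char: '0')
  sorted[3] = W0R$badger  (last char: 'r')
  sorted[4] = adgerW0R$b  (last char: 'b')
  sorted[5] = badgerW0R$  (last char: '$')
  sorted[6] = dgerW0R$ba  (last char: 'a')
  sorted[7] = erW0R$badg  (last char: 'g')
  sorted[8] = gerW0R$bad  (last char: 'd')
  sorted[9] = rW0R$badge  (last char: 'e')
Last column: RW0rb$agde
Original string S is at sorted index 5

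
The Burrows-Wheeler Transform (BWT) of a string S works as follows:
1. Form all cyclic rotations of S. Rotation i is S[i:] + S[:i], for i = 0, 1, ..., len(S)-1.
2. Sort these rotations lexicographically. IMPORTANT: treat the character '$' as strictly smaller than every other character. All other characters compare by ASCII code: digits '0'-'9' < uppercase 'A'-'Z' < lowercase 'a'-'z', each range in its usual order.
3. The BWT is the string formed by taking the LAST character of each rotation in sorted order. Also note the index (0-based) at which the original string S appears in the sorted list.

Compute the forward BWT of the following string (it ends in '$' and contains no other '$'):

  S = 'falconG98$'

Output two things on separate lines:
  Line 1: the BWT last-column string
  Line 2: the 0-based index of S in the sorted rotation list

All 10 rotations (rotation i = S[i:]+S[:i]):
  rot[0] = falconG98$
  rot[1] = alconG98$f
  rot[2] = lconG98$fa
  rot[3] = conG98$fal
  rot[4] = onG98$falc
  rot[5] = nG98$falco
  rot[6] = G98$falcon
  rot[7] = 98$falconG
  rot[8] = 8$falconG9
  rot[9] = $falconG98
Sorted (with $ < everything):
  sorted[0] = $falconG98  (last char: '8')
  sorted[1] = 8$falconG9  (last char: '9')
  sorted[2] = 98$falconG  (last char: 'G')
  sorted[3] = G98$falcon  (last char: 'n')
  sorted[4] = alconG98$f  (last char: 'f')
  sorted[5] = conG98$fal  (last char: 'l')
  sorted[6] = falconG98$  (last char: '$')
  sorted[7] = lconG98$fa  (last char: 'a')
  sorted[8] = nG98$falco  (last char: 'o')
  sorted[9] = onG98$falc  (last char: 'c')
Last column: 89Gnfl$aoc
Original string S is at sorted index 6

Answer: 89Gnfl$aoc
6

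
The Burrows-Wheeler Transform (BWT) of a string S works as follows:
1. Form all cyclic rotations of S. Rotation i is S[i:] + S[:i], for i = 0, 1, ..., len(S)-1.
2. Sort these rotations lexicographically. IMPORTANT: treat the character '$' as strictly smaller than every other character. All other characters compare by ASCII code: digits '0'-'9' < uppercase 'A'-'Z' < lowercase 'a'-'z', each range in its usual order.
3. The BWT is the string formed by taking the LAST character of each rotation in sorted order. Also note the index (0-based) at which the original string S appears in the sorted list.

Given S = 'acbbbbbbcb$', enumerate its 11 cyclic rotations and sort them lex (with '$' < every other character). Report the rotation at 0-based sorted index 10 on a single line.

Answer: cbbbbbbcb$a

Derivation:
All 11 rotations (rotation i = S[i:]+S[:i]):
  rot[0] = acbbbbbbcb$
  rot[1] = cbbbbbbcb$a
  rot[2] = bbbbbbcb$ac
  rot[3] = bbbbbcb$acb
  rot[4] = bbbbcb$acbb
  rot[5] = bbbcb$acbbb
  rot[6] = bbcb$acbbbb
  rot[7] = bcb$acbbbbb
  rot[8] = cb$acbbbbbb
  rot[9] = b$acbbbbbbc
  rot[10] = $acbbbbbbcb
Sorted (with $ < everything):
  sorted[0] = $acbbbbbbcb
  sorted[1] = acbbbbbbcb$
  sorted[2] = b$acbbbbbbc
  sorted[3] = bbbbbbcb$ac
  sorted[4] = bbbbbcb$acb
  sorted[5] = bbbbcb$acbb
  sorted[6] = bbbcb$acbbb
  sorted[7] = bbcb$acbbbb
  sorted[8] = bcb$acbbbbb
  sorted[9] = cb$acbbbbbb
  sorted[10] = cbbbbbbcb$a
sorted[10] = cbbbbbbcb$a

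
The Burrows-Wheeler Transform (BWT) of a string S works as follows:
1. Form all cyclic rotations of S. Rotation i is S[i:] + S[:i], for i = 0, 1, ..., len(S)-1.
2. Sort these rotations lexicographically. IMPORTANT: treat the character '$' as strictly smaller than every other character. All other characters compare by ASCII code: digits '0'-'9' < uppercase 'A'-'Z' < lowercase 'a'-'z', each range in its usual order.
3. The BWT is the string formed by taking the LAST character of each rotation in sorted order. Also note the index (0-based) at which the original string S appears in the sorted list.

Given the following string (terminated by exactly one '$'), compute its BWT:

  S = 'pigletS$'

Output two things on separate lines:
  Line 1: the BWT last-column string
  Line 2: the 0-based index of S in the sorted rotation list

All 8 rotations (rotation i = S[i:]+S[:i]):
  rot[0] = pigletS$
  rot[1] = igletS$p
  rot[2] = gletS$pi
  rot[3] = letS$pig
  rot[4] = etS$pigl
  rot[5] = tS$pigle
  rot[6] = S$piglet
  rot[7] = $pigletS
Sorted (with $ < everything):
  sorted[0] = $pigletS  (last char: 'S')
  sorted[1] = S$piglet  (last char: 't')
  sorted[2] = etS$pigl  (last char: 'l')
  sorted[3] = gletS$pi  (last char: 'i')
  sorted[4] = igletS$p  (last char: 'p')
  sorted[5] = letS$pig  (last char: 'g')
  sorted[6] = pigletS$  (last char: '$')
  sorted[7] = tS$pigle  (last char: 'e')
Last column: Stlipg$e
Original string S is at sorted index 6

Answer: Stlipg$e
6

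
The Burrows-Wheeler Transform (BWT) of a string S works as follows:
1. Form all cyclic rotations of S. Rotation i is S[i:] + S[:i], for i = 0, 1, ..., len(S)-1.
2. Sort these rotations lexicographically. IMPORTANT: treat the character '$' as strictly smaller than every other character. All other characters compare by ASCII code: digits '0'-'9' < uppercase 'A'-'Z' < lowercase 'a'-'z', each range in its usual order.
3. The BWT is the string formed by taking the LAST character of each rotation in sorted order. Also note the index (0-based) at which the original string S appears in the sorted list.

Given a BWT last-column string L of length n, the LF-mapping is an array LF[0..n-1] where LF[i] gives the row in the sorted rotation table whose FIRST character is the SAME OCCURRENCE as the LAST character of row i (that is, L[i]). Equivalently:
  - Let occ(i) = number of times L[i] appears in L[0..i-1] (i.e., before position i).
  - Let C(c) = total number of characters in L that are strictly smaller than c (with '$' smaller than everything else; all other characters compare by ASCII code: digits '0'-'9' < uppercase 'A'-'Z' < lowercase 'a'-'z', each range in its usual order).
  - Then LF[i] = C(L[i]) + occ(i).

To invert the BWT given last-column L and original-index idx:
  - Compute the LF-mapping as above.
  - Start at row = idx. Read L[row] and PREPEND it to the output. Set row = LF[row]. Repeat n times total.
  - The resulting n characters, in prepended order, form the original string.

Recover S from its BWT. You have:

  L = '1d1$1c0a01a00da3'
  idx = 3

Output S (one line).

LF mapping: 5 14 6 0 7 13 1 10 2 8 11 3 4 15 12 9
Walk LF starting at row 3, prepending L[row]:
  step 1: row=3, L[3]='$', prepend. Next row=LF[3]=0
  step 2: row=0, L[0]='1', prepend. Next row=LF[0]=5
  step 3: row=5, L[5]='c', prepend. Next row=LF[5]=13
  step 4: row=13, L[13]='d', prepend. Next row=LF[13]=15
  step 5: row=15, L[15]='3', prepend. Next row=LF[15]=9
  step 6: row=9, L[9]='1', prepend. Next row=LF[9]=8
  step 7: row=8, L[8]='0', prepend. Next row=LF[8]=2
  step 8: row=2, L[2]='1', prepend. Next row=LF[2]=6
  step 9: row=6, L[6]='0', prepend. Next row=LF[6]=1
  step 10: row=1, L[1]='d', prepend. Next row=LF[1]=14
  step 11: row=14, L[14]='a', prepend. Next row=LF[14]=12
  step 12: row=12, L[12]='0', prepend. Next row=LF[12]=4
  step 13: row=4, L[4]='1', prepend. Next row=LF[4]=7
  step 14: row=7, L[7]='a', prepend. Next row=LF[7]=10
  step 15: row=10, L[10]='a', prepend. Next row=LF[10]=11
  step 16: row=11, L[11]='0', prepend. Next row=LF[11]=3
Reversed output: 0aa10ad01013dc1$

Answer: 0aa10ad01013dc1$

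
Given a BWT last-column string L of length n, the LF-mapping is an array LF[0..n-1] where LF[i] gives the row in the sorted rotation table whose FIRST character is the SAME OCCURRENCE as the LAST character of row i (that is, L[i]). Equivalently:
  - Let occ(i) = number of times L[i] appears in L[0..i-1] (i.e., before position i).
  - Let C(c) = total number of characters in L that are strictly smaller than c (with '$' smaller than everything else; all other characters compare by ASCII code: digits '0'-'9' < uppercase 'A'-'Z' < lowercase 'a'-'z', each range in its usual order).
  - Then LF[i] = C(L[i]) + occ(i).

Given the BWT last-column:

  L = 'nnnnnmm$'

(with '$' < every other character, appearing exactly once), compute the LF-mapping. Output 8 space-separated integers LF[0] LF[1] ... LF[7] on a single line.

Answer: 3 4 5 6 7 1 2 0

Derivation:
Char counts: '$':1, 'm':2, 'n':5
C (first-col start): C('$')=0, C('m')=1, C('n')=3
L[0]='n': occ=0, LF[0]=C('n')+0=3+0=3
L[1]='n': occ=1, LF[1]=C('n')+1=3+1=4
L[2]='n': occ=2, LF[2]=C('n')+2=3+2=5
L[3]='n': occ=3, LF[3]=C('n')+3=3+3=6
L[4]='n': occ=4, LF[4]=C('n')+4=3+4=7
L[5]='m': occ=0, LF[5]=C('m')+0=1+0=1
L[6]='m': occ=1, LF[6]=C('m')+1=1+1=2
L[7]='$': occ=0, LF[7]=C('$')+0=0+0=0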